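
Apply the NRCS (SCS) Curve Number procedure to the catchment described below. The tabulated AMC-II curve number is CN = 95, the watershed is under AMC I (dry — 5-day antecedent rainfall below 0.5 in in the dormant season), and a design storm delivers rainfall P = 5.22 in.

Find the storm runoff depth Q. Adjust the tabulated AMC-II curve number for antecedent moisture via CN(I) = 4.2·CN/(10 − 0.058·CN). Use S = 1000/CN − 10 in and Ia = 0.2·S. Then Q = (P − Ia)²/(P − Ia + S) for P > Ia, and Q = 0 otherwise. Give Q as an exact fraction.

Q = 9828541321/2476573050 in ≈ 3.969 in

Adjust CN=95 to AMC I: 4.2·95/(10 − 0.058·95) → 399 ÷ (449/100) = 39900/449 ≈ 88.864
S = 1000/(39900/449) − 10 = 500/399 in ≈ 1.253 in
Initial abstraction Ia = S/5 = (500/399)/5 = 100/399 ≈ 0.251 in
Excess rainfall: 5.220 − 0.251 = 4.969 in; P > Ia so Q > 0
Q: (99139/19950)² ÷ (124139/19950) = 9828541321/2476573050 in (≈ 3.969 in)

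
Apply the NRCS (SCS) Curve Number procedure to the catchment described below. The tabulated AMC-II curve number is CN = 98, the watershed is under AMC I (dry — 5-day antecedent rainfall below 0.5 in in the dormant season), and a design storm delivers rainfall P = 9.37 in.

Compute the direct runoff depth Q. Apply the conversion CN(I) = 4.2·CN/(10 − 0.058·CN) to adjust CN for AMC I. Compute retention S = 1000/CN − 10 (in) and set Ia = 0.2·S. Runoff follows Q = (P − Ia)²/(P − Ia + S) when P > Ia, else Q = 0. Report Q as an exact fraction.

Q = 910446113929/103329401700 in ≈ 8.811 in

Adjust CN=98 to AMC I: 4.2·98/(10 − 0.058·98) → (2058/5) ÷ (1079/250) = 102900/1079 ≈ 95.366
Max retention: S = 1000/(102900/1079) − 10 = 500/1029 in (≈ 0.486 in)
Ia = 0.2·(500/1029) = 100/1029 in ≈ 0.097 in
P − Ia = 9.370 − 0.097 = 954173/102900 ≈ 9.273 in (> 0, runoff occurs)
Q: (954173/102900)² ÷ (1004173/102900) = 910446113929/103329401700 in (≈ 8.811 in)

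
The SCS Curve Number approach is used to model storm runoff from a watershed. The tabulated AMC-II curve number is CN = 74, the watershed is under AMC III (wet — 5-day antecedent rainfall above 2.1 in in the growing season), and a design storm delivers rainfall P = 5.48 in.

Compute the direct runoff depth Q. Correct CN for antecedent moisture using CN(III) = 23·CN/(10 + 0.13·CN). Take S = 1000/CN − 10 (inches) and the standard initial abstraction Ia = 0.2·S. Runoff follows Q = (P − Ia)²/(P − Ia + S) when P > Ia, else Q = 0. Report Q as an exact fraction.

Q = 12119147569/3033538425 in ≈ 3.995 in

CN(III) from CN(II)=74: (23·74)/(10 + 0.13·74) = 85100/981 ≈ 86.748
Max retention: S = 1000/(85100/981) − 10 = 1300/851 in (≈ 1.528 in)
Ia = 0.2S: 0.2·1.528 = 0.306 in (exactly 260/851)
Since P=5.480 > Ia=0.306: effective rainfall P−Ia = 110087/21275 in
Q = (110087/21275)²/((110087/21275) + 1300/851) = (12119147569/452625625)/(142587/21275) = 12119147569/3033538425 in ≈ 3.995 in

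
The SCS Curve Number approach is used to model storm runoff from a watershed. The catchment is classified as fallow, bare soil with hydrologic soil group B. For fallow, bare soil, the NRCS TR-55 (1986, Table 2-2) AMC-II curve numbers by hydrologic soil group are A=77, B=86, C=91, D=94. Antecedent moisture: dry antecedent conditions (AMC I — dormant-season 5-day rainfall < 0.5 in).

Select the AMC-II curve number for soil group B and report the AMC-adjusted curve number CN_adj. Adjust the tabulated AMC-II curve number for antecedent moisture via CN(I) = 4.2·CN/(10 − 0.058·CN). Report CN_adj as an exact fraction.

CN_adj = 12900/179 ≈ 72.067

NRCS table: fallow, bare soil, soil group B → CN(II) = 86
CN(I) from CN(II)=86: (4.2·86)/(10 − 0.058·86) = 12900/179 ≈ 72.067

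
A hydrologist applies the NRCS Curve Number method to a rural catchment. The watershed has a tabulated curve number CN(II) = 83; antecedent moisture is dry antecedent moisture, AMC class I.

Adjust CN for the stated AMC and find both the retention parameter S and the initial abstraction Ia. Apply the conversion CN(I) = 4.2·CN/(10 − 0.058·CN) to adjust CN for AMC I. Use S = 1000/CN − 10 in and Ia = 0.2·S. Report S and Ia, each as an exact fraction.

Dry (AMC I): CN(I) = 4.2·83/(10 − 0.058·83) = (1743/5)/(2593/500) = 174300/2593 ≈ 67.219
Retention S: 1000/CN − 10 with CN=67.219 → S = 8500/1743 ≈ 4.877 in
Ia = 0.2·(8500/1743) = 1700/1743 in ≈ 0.975 in

S = 8500/1743 in ≈ 4.877 in; Ia = 1700/1743 in ≈ 0.975 in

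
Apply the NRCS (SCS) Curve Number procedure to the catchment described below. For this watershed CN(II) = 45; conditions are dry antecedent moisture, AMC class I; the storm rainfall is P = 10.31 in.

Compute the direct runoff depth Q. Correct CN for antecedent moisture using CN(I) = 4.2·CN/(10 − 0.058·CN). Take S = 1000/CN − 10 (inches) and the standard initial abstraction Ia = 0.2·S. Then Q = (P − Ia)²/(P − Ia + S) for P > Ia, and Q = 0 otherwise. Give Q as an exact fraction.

Q = 7201049881/11998835100 in ≈ 0.600 in

Adjust CN=45 to AMC I: 4.2·45/(10 − 0.058·45) → 189 ÷ (739/100) = 18900/739 ≈ 25.575
Retention S: 1000/CN − 10 with CN=25.575 → S = 5500/189 ≈ 29.101 in
Ia = 0.2·(5500/189) = 1100/189 in ≈ 5.820 in
Since P=10.310 > Ia=5.820: effective rainfall P−Ia = 84859/18900 in
Q: (84859/18900)² ÷ (634859/18900) = 7201049881/11998835100 in (≈ 0.600 in)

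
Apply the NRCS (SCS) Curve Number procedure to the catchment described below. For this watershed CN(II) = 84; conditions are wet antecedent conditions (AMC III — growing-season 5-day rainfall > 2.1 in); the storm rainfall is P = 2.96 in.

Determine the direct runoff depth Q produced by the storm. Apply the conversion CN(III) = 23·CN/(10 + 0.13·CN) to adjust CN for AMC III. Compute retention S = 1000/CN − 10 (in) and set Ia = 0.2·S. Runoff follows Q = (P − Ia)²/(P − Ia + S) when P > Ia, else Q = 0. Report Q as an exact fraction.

Q = 569261282/264092325 in ≈ 2.156 in

Wet (AMC III): CN(III) = 23·84/(10 + 0.13·84) = 1932/(523/25) = 48300/523 ≈ 92.352
Max retention: S = 1000/(48300/523) − 10 = 400/483 in (≈ 0.828 in)
Initial abstraction Ia = S/5 = (400/483)/5 = 80/483 ≈ 0.166 in
Excess rainfall: 2.960 − 0.166 = 2.794 in; P > Ia so Q > 0
Runoff Q = (P−Ia)²/(P−Ia+S) = (2.794)²/(2.794+0.828) = 569261282/264092325 ≈ 2.156 in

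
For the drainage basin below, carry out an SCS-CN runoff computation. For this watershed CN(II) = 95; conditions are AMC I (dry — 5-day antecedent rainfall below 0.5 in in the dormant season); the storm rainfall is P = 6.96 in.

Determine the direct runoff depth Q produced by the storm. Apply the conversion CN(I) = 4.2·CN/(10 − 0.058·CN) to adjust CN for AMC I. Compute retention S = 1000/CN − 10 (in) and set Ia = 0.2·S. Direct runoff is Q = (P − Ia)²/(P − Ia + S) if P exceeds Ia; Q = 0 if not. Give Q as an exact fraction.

Adjust CN=95 to AMC I: 4.2·95/(10 − 0.058·95) → 399 ÷ (449/100) = 39900/449 ≈ 88.864
Retention S: 1000/CN − 10 with CN=88.864 → S = 500/399 ≈ 1.253 in
Ia = 0.2S: 0.2·1.253 = 0.251 in (exactly 100/399)
Since P=6.960 > Ia=0.251: effective rainfall P−Ia = 66926/9975 in
Runoff Q = (P−Ia)²/(P−Ia+S) = (6.709)²/(6.709+1.253) = 2239544738/396137175 ≈ 5.653 in

Q = 2239544738/396137175 in ≈ 5.653 in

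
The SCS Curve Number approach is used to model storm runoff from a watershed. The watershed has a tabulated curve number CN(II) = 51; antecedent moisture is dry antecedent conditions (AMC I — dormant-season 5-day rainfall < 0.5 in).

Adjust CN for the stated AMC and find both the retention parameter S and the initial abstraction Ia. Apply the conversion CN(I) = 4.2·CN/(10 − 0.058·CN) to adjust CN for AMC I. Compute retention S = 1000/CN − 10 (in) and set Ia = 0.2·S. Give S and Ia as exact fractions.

Adjust CN=51 to AMC I: 4.2·51/(10 − 0.058·51) → (1071/5) ÷ (3521/500) = 15300/503 ≈ 30.417
Retention S: 1000/CN − 10 with CN=30.417 → S = 3500/153 ≈ 22.876 in
Initial abstraction Ia = S/5 = (3500/153)/5 = 700/153 ≈ 4.575 in

S = 3500/153 in ≈ 22.876 in; Ia = 700/153 in ≈ 4.575 in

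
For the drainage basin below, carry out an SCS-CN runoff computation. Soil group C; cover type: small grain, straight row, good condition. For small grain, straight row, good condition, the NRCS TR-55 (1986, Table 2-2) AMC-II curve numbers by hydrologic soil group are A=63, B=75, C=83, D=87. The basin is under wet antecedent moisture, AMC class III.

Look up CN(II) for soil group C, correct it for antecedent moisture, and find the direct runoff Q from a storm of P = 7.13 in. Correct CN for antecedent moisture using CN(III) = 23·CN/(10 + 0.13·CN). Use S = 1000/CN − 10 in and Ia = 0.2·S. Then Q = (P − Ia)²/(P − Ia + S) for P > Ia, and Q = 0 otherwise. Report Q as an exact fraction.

Q = 1761239531689/285799635300 in ≈ 6.162 in

NRCS table: small grain, straight row, good condition, soil group C → CN(II) = 83
CN(III) from CN(II)=83: (23·83)/(10 + 0.13·83) = 190900/2079 ≈ 91.823
Retention S: 1000/CN − 10 with CN=91.823 → S = 1700/1909 ≈ 0.891 in
Ia = 0.2·(1700/1909) = 340/1909 in ≈ 0.178 in
Since P=7.130 > Ia=0.178: effective rainfall P−Ia = 1327117/190900 in
Q = (1327117/190900)²/((1327117/190900) + 1700/1909) = (1761239531689/36442810000)/(1497117/190900) = 1761239531689/285799635300 in ≈ 6.162 in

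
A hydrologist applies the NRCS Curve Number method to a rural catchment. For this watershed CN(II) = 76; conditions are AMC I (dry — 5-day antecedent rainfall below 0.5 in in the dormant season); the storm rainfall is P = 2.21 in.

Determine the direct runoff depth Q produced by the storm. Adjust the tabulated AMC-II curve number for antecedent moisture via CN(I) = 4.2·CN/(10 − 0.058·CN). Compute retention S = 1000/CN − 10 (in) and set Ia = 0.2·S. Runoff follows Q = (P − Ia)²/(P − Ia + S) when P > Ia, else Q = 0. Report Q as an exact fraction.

CN(I) from CN(II)=76: (4.2·76)/(10 − 0.058·76) = 13300/233 ≈ 57.082
Max retention: S = 1000/(13300/233) − 10 = 1000/133 in (≈ 7.519 in)
Ia = 0.2·(1000/133) = 200/133 in ≈ 1.504 in
Since P=2.210 > Ia=1.504: effective rainfall P−Ia = 9393/13300 in
Q: (9393/13300)² ÷ (109393/13300) = 88228449/1454926900 in (≈ 0.061 in)

Q = 88228449/1454926900 in ≈ 0.061 in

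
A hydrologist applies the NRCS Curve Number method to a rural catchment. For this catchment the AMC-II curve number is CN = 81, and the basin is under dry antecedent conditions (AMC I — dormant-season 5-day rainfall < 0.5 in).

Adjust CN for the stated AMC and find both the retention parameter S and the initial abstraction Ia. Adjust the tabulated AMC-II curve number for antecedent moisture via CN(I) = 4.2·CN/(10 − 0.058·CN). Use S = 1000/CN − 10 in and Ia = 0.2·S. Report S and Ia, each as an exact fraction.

S = 9500/1701 in ≈ 5.585 in; Ia = 1900/1701 in ≈ 1.117 in

Dry (AMC I): CN(I) = 4.2·81/(10 − 0.058·81) = (1701/5)/(2651/500) = 170100/2651 ≈ 64.164
S = 1000/(170100/2651) − 10 = 9500/1701 in ≈ 5.585 in
Ia = 0.2·(9500/1701) = 1900/1701 in ≈ 1.117 in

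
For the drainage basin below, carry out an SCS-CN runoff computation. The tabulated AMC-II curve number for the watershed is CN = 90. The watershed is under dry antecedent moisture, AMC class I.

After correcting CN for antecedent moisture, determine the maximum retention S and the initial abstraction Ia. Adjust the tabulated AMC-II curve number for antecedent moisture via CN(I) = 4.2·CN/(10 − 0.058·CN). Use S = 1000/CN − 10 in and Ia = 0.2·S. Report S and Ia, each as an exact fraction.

Adjust CN=90 to AMC I: 4.2·90/(10 − 0.058·90) → 378 ÷ (239/50) = 18900/239 ≈ 79.079
Max retention: S = 1000/(18900/239) − 10 = 500/189 in (≈ 2.646 in)
Ia = 0.2·(500/189) = 100/189 in ≈ 0.529 in

S = 500/189 in ≈ 2.646 in; Ia = 100/189 in ≈ 0.529 in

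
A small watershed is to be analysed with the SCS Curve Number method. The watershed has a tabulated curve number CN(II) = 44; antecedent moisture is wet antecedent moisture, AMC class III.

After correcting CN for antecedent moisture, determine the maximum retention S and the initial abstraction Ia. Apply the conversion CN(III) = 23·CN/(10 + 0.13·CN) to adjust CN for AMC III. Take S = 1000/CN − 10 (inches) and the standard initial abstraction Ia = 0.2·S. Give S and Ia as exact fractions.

S = 1400/253 in ≈ 5.534 in; Ia = 280/253 in ≈ 1.107 in

Wet (AMC III): CN(III) = 23·44/(10 + 0.13·44) = 1012/(393/25) = 25300/393 ≈ 64.377
Retention S: 1000/CN − 10 with CN=64.377 → S = 1400/253 ≈ 5.534 in
Initial abstraction Ia = S/5 = (1400/253)/5 = 280/253 ≈ 1.107 in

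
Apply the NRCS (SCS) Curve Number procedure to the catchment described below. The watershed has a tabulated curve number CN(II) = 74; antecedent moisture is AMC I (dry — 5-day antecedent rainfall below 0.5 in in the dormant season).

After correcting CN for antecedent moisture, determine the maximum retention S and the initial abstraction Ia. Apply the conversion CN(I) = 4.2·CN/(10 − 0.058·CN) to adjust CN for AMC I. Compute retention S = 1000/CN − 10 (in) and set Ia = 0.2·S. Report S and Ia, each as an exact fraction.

Dry (AMC I): CN(I) = 4.2·74/(10 − 0.058·74) = (1554/5)/(1427/250) = 77700/1427 ≈ 54.450
Retention S: 1000/CN − 10 with CN=54.450 → S = 6500/777 ≈ 8.366 in
Ia = 0.2·(6500/777) = 1300/777 in ≈ 1.673 in

S = 6500/777 in ≈ 8.366 in; Ia = 1300/777 in ≈ 1.673 in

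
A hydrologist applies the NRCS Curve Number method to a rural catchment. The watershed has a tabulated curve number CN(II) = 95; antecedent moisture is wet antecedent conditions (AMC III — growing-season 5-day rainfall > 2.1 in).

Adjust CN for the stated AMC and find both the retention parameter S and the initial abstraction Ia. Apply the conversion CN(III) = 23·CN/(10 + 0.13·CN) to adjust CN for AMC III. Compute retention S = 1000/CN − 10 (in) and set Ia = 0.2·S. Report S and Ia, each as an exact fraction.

S = 100/437 in ≈ 0.229 in; Ia = 20/437 in ≈ 0.046 in

Adjust CN=95 to AMC III: 23·95/(10 + 0.13·95) → 2185 ÷ (447/20) = 43700/447 ≈ 97.763
Retention S: 1000/CN − 10 with CN=97.763 → S = 100/437 ≈ 0.229 in
Ia = 0.2·(100/437) = 20/437 in ≈ 0.046 in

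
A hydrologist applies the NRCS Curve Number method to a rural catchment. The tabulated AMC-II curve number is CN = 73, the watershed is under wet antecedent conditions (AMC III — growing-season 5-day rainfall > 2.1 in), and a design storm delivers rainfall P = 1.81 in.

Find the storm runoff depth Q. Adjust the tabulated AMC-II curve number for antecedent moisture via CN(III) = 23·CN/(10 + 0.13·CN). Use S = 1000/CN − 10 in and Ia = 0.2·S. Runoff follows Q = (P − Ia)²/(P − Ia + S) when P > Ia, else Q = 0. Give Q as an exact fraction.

Q = 62449510201/87291042100 in ≈ 0.715 in

CN(III) from CN(II)=73: (23·73)/(10 + 0.13·73) = 167900/1949 ≈ 86.147
Retention S: 1000/CN − 10 with CN=86.147 → S = 2700/1679 ≈ 1.608 in
Initial abstraction Ia = S/5 = (2700/1679)/5 = 540/1679 ≈ 0.322 in
Excess rainfall: 1.810 − 0.322 = 1.488 in; P > Ia so Q > 0
Runoff Q = (P−Ia)²/(P−Ia+S) = (1.488)²/(1.488+1.608) = 62449510201/87291042100 ≈ 0.715 in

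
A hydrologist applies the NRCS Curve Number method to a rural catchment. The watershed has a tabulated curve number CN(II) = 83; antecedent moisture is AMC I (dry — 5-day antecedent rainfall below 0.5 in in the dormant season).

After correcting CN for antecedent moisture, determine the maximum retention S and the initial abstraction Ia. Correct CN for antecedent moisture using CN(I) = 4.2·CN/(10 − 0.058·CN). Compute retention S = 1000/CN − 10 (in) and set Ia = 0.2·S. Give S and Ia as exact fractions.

S = 8500/1743 in ≈ 4.877 in; Ia = 1700/1743 in ≈ 0.975 in

Adjust CN=83 to AMC I: 4.2·83/(10 − 0.058·83) → (1743/5) ÷ (2593/500) = 174300/2593 ≈ 67.219
S = 1000/(174300/2593) − 10 = 8500/1743 in ≈ 4.877 in
Ia = 0.2·(8500/1743) = 1700/1743 in ≈ 0.975 in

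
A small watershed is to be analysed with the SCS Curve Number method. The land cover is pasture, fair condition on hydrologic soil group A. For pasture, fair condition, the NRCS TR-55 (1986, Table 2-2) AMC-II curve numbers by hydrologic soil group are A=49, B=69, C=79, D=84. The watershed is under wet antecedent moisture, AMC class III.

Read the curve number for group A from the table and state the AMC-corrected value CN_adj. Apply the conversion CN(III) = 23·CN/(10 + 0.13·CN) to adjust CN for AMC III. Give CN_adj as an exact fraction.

CN_adj = 112700/1637 ≈ 68.845

NRCS table: pasture, fair condition, soil group A → CN(II) = 49
Wet (AMC III): CN(III) = 23·49/(10 + 0.13·49) = 1127/(1637/100) = 112700/1637 ≈ 68.845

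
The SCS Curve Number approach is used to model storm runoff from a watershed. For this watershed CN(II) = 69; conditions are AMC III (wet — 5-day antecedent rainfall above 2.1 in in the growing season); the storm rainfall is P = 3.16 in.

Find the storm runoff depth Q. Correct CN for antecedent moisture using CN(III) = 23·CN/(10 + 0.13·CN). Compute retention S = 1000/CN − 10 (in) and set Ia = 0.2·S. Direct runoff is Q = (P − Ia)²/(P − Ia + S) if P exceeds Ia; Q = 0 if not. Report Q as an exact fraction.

Q = 12072076129/7434023775 in ≈ 1.624 in

Adjust CN=69 to AMC III: 23·69/(10 + 0.13·69) → 1587 ÷ (1897/100) = 158700/1897 ≈ 83.658
Max retention: S = 1000/(158700/1897) − 10 = 3100/1587 in (≈ 1.953 in)
Ia = 0.2·(3100/1587) = 620/1587 in ≈ 0.391 in
Since P=3.160 > Ia=0.391: effective rainfall P−Ia = 109873/39675 in
Q = (109873/39675)²/((109873/39675) + 3100/1587) = (12072076129/1574105625)/(187373/39675) = 12072076129/7434023775 in ≈ 1.624 in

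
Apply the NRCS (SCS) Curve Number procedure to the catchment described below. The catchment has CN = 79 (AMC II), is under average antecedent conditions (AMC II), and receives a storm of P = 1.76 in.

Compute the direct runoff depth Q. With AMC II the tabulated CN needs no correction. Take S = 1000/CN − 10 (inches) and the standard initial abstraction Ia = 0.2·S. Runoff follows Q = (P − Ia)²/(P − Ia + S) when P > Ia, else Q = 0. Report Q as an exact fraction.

CN(II) = 79; AMC II needs no correction.
Retention S: 1000/CN − 10 with CN=79.000 → S = 210/79 ≈ 2.658 in
Ia = 0.2·(210/79) = 42/79 in ≈ 0.532 in
Excess rainfall: 1.760 − 0.532 = 1.228 in; P > Ia so Q > 0
Runoff Q = (P−Ia)²/(P−Ia+S) = (1.228)²/(1.228+2.658) = 1471369/3790025 ≈ 0.388 in

Q = 1471369/3790025 in ≈ 0.388 in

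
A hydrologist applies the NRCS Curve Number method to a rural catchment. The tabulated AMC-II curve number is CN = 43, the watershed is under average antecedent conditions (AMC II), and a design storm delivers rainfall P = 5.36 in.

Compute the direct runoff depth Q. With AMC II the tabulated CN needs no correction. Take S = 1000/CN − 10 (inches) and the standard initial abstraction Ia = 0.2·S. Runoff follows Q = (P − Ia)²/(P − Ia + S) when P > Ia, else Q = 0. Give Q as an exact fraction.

CN(II) = 43; AMC II needs no correction.
Retention S: 1000/CN − 10 with CN=43.000 → S = 570/43 ≈ 13.256 in
Ia = 0.2S: 0.2·13.256 = 2.651 in (exactly 114/43)
Since P=5.360 > Ia=2.651: effective rainfall P−Ia = 2912/1075 in
Q: (2912/1075)² ÷ (17162/1075) = 4239872/9224575 in (≈ 0.460 in)

Q = 4239872/9224575 in ≈ 0.460 in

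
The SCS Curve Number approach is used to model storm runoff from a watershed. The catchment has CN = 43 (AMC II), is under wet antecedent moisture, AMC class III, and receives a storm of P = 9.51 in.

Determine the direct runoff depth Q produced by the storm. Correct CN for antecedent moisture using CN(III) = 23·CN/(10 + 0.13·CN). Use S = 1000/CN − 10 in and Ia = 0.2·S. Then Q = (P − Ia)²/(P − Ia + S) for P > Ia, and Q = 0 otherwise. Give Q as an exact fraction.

CN(III) from CN(II)=43: (23·43)/(10 + 0.13·43) = 98900/1559 ≈ 63.438
Retention S: 1000/CN − 10 with CN=63.438 → S = 5700/989 ≈ 5.763 in
Initial abstraction Ia = S/5 = (5700/989)/5 = 1140/989 ≈ 1.153 in
Excess rainfall: 9.510 − 1.153 = 8.357 in; P > Ia so Q > 0
Runoff Q = (P−Ia)²/(P−Ia+S) = (8.357)²/(8.357+5.763) = 75907413169/15346411900 ≈ 4.946 in

Q = 75907413169/15346411900 in ≈ 4.946 in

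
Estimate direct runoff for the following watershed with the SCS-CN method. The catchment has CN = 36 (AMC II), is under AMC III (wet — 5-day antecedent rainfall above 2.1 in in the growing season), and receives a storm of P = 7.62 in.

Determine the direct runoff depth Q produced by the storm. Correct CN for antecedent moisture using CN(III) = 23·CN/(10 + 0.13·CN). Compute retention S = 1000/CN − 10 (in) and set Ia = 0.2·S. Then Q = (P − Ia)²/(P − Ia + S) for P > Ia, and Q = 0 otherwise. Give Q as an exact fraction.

Q = 3952259689/1478673450 in ≈ 2.673 in

Adjust CN=36 to AMC III: 23·36/(10 + 0.13·36) → 828 ÷ (367/25) = 20700/367 ≈ 56.403
S = 1000/(20700/367) − 10 = 1600/207 in ≈ 7.729 in
Initial abstraction Ia = S/5 = (1600/207)/5 = 320/207 ≈ 1.546 in
P − Ia = 7.620 − 1.546 = 62867/10350 ≈ 6.074 in (> 0, runoff occurs)
Q: (62867/10350)² ÷ (142867/10350) = 3952259689/1478673450 in (≈ 2.673 in)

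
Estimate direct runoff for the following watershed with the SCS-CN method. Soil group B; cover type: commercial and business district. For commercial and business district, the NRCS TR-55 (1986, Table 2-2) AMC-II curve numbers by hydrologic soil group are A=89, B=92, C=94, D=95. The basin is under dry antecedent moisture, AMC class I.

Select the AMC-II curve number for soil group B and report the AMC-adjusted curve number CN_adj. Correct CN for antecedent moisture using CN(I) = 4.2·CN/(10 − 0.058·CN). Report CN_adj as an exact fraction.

NRCS table: commercial and business district, soil group B → CN(II) = 92
Adjust CN=92 to AMC I: 4.2·92/(10 − 0.058·92) → (1932/5) ÷ (583/125) = 48300/583 ≈ 82.847

CN_adj = 48300/583 ≈ 82.847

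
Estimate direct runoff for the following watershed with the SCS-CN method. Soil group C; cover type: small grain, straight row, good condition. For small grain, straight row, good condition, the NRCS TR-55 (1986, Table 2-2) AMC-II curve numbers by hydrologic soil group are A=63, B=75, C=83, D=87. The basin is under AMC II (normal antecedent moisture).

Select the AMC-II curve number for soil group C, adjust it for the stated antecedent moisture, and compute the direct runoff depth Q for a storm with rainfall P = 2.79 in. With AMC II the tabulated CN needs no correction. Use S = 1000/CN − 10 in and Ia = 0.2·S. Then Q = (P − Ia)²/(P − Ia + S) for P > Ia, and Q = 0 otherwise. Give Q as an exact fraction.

Q = 390339049/305083100 in ≈ 1.279 in

NRCS table: small grain, straight row, good condition, soil group C → CN(II) = 83
Average conditions: CN = 83 (no AMC adjustment).
Max retention: S = 1000/83 − 10 = 170/83 in (≈ 2.048 in)
Ia = 0.2·(170/83) = 34/83 in ≈ 0.410 in
P − Ia = 2.790 − 0.410 = 19757/8300 ≈ 2.380 in (> 0, runoff occurs)
Q: (19757/8300)² ÷ (36757/8300) = 390339049/305083100 in (≈ 1.279 in)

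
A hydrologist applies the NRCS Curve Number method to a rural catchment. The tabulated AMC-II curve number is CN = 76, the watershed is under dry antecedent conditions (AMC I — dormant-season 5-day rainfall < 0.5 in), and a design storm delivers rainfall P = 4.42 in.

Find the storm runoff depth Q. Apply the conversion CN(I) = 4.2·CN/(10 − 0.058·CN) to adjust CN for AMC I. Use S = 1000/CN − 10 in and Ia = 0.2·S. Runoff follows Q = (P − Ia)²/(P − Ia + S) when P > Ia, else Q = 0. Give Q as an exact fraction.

Dry (AMC I): CN(I) = 4.2·76/(10 − 0.058·76) = (1596/5)/(699/125) = 13300/233 ≈ 57.082
Max retention: S = 1000/(13300/233) − 10 = 1000/133 in (≈ 7.519 in)
Ia = 0.2S: 0.2·7.519 = 1.504 in (exactly 200/133)
Excess rainfall: 4.420 − 1.504 = 2.916 in; P > Ia so Q > 0
Q: (19393/6650)² ÷ (69393/6650) = 376088449/461463450 in (≈ 0.815 in)

Q = 376088449/461463450 in ≈ 0.815 in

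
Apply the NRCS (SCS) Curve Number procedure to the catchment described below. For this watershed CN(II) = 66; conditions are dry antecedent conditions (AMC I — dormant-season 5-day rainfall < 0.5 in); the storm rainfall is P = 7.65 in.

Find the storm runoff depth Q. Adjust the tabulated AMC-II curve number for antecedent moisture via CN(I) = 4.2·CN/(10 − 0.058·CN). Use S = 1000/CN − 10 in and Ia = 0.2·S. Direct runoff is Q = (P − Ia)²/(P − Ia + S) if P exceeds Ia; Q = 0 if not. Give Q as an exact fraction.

Q = 305186873/197324820 in ≈ 1.547 in

Adjust CN=66 to AMC I: 4.2·66/(10 − 0.058·66) → (1386/5) ÷ (1543/250) = 69300/1543 ≈ 44.913
S = 1000/(69300/1543) − 10 = 8500/693 in ≈ 12.266 in
Ia = 0.2·(8500/693) = 1700/693 in ≈ 2.453 in
Since P=7.650 > Ia=2.453: effective rainfall P−Ia = 72029/13860 in
Q: (72029/13860)² ÷ (242029/13860) = 305186873/197324820 in (≈ 1.547 in)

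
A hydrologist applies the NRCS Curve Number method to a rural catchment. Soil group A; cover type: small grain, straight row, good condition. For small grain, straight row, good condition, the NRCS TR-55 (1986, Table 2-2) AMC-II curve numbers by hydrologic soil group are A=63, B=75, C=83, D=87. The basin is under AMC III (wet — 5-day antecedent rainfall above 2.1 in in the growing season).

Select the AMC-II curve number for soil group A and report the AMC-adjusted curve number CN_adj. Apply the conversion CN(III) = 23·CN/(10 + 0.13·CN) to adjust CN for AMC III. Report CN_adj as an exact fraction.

NRCS table: small grain, straight row, good condition, soil group A → CN(II) = 63
Wet (AMC III): CN(III) = 23·63/(10 + 0.13·63) = 1449/(1819/100) = 144900/1819 ≈ 79.659

CN_adj = 144900/1819 ≈ 79.659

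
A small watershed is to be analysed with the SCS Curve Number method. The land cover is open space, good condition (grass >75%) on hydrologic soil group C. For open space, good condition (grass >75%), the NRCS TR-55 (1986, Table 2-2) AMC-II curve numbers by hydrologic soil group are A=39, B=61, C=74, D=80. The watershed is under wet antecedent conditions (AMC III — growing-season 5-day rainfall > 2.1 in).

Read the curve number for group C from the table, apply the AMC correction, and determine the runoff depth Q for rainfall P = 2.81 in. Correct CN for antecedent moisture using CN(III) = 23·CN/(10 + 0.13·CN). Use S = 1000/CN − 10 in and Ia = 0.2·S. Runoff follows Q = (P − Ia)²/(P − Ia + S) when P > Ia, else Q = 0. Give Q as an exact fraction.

NRCS table: open space, good condition (grass >75%), soil group C → CN(II) = 74
Adjust CN=74 to AMC III: 23·74/(10 + 0.13·74) → 1702 ÷ (981/50) = 85100/981 ≈ 86.748
Max retention: S = 1000/(85100/981) − 10 = 1300/851 in (≈ 1.528 in)
Ia = 0.2·(1300/851) = 260/851 in ≈ 0.306 in
Excess rainfall: 2.810 − 0.306 = 2.504 in; P > Ia so Q > 0
Q: (213131/85100)² ÷ (343131/85100) = 45424823161/29200448100 in (≈ 1.556 in)

Q = 45424823161/29200448100 in ≈ 1.556 in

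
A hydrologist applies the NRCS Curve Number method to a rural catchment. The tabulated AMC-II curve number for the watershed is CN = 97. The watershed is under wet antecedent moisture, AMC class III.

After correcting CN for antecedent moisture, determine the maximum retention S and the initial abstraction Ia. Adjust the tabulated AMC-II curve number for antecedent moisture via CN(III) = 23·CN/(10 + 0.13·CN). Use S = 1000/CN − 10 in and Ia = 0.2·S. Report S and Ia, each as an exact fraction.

S = 300/2231 in ≈ 0.134 in; Ia = 60/2231 in ≈ 0.027 in

Wet (AMC III): CN(III) = 23·97/(10 + 0.13·97) = 2231/(2261/100) = 223100/2261 ≈ 98.673
Max retention: S = 1000/(223100/2261) − 10 = 300/2231 in (≈ 0.134 in)
Initial abstraction Ia = S/5 = (300/2231)/5 = 60/2231 ≈ 0.027 in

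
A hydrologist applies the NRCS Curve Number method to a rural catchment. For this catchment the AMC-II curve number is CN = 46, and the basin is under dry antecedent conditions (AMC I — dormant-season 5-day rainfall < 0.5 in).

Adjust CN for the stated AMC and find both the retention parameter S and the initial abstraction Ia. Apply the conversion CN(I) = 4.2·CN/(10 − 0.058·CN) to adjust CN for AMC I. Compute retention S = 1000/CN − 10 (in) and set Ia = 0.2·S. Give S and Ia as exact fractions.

Dry (AMC I): CN(I) = 4.2·46/(10 − 0.058·46) = (966/5)/(1833/250) = 16100/611 ≈ 26.350
Retention S: 1000/CN − 10 with CN=26.350 → S = 4500/161 ≈ 27.950 in
Ia = 0.2·(4500/161) = 900/161 in ≈ 5.590 in

S = 4500/161 in ≈ 27.950 in; Ia = 900/161 in ≈ 5.590 in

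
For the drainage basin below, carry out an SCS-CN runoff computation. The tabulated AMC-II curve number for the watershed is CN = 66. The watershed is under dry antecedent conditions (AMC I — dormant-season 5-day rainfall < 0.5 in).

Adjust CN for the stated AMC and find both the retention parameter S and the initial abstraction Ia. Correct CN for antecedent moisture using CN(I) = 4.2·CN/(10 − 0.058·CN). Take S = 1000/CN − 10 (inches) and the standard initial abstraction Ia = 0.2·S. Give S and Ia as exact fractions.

Dry (AMC I): CN(I) = 4.2·66/(10 − 0.058·66) = (1386/5)/(1543/250) = 69300/1543 ≈ 44.913
Retention S: 1000/CN − 10 with CN=44.913 → S = 8500/693 ≈ 12.266 in
Ia = 0.2·(8500/693) = 1700/693 in ≈ 2.453 in

S = 8500/693 in ≈ 12.266 in; Ia = 1700/693 in ≈ 2.453 in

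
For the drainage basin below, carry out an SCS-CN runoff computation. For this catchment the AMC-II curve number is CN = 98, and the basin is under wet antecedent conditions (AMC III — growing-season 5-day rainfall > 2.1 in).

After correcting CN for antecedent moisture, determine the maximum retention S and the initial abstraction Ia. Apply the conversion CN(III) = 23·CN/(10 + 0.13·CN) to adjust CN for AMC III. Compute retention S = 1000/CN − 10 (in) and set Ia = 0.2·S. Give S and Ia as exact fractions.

Wet (AMC III): CN(III) = 23·98/(10 + 0.13·98) = 2254/(1137/50) = 112700/1137 ≈ 99.120
S = 1000/(112700/1137) − 10 = 100/1127 in ≈ 0.089 in
Ia = 0.2·(100/1127) = 20/1127 in ≈ 0.018 in

S = 100/1127 in ≈ 0.089 in; Ia = 20/1127 in ≈ 0.018 in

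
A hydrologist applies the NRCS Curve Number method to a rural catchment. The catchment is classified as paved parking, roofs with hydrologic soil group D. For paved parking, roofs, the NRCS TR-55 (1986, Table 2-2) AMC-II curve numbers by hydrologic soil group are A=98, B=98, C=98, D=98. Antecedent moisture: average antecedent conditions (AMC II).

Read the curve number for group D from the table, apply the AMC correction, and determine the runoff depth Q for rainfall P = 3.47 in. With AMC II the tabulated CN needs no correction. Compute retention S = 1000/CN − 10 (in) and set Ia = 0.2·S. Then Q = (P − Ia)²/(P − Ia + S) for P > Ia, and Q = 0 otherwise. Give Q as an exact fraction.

Q = 282340809/87234700 in ≈ 3.237 in

NRCS table: paved parking, roofs, soil group D → CN(II) = 98
AMC II — tabulated CN = 98 applies directly.
Max retention: S = 1000/98 − 10 = 10/49 in (≈ 0.204 in)
Initial abstraction Ia = S/5 = (10/49)/5 = 2/49 ≈ 0.041 in
P − Ia = 3.470 − 0.041 = 16803/4900 ≈ 3.429 in (> 0, runoff occurs)
Q = (16803/4900)²/((16803/4900) + 10/49) = (282340809/24010000)/(17803/4900) = 282340809/87234700 in ≈ 3.237 in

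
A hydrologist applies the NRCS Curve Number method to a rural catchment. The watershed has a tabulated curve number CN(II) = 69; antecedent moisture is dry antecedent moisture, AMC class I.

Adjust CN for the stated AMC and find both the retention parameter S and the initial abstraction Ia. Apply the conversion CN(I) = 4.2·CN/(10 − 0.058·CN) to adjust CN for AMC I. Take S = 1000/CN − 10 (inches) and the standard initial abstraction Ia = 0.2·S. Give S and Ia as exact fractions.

S = 15500/1449 in ≈ 10.697 in; Ia = 3100/1449 in ≈ 2.139 in

CN(I) from CN(II)=69: (4.2·69)/(10 − 0.058·69) = 144900/2999 ≈ 48.316
S = 1000/(144900/2999) − 10 = 15500/1449 in ≈ 10.697 in
Initial abstraction Ia = S/5 = (15500/1449)/5 = 3100/1449 ≈ 2.139 in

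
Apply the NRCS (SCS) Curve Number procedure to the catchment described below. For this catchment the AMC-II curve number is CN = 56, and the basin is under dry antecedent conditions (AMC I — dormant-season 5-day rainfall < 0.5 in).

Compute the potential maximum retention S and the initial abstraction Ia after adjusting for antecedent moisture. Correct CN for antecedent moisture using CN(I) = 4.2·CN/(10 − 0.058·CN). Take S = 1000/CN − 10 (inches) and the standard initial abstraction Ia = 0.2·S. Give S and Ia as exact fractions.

S = 2750/147 in ≈ 18.707 in; Ia = 550/147 in ≈ 3.741 in

Adjust CN=56 to AMC I: 4.2·56/(10 − 0.058·56) → (1176/5) ÷ (844/125) = 7350/211 ≈ 34.834
Max retention: S = 1000/(7350/211) − 10 = 2750/147 in (≈ 18.707 in)
Ia = 0.2·(2750/147) = 550/147 in ≈ 3.741 in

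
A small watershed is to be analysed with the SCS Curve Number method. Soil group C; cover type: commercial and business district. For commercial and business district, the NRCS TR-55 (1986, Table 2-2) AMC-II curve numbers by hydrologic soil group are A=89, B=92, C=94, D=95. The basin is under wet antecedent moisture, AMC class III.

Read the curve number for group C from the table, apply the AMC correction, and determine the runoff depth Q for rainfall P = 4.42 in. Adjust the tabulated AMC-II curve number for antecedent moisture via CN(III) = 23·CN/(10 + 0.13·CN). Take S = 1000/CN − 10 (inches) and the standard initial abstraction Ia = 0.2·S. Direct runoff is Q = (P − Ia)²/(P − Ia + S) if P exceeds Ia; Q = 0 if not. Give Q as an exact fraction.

NRCS table: commercial and business district, soil group C → CN(II) = 94
CN(III) from CN(II)=94: (23·94)/(10 + 0.13·94) = 108100/1111 ≈ 97.300
S = 1000/(108100/1111) − 10 = 300/1081 in ≈ 0.278 in
Ia = 0.2S: 0.2·0.278 = 0.056 in (exactly 60/1081)
P − Ia = 4.420 − 0.056 = 235901/54050 ≈ 4.364 in (> 0, runoff occurs)
Q = (235901/54050)²/((235901/54050) + 300/1081) = (55649281801/2921402500)/(250901/54050) = 55649281801/13561199050 in ≈ 4.104 in

Q = 55649281801/13561199050 in ≈ 4.104 in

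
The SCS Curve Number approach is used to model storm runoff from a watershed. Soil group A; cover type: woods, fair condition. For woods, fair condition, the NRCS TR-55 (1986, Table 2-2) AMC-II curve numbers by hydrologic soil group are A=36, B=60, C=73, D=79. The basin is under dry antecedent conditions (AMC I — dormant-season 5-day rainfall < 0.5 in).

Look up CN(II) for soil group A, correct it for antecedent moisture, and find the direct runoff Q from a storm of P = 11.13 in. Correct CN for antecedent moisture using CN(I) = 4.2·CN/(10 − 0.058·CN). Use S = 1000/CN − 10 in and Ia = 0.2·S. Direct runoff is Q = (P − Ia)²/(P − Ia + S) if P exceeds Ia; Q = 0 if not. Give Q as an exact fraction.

NRCS table: woods, fair condition, soil group A → CN(II) = 36
CN(I) from CN(II)=36: (4.2·36)/(10 − 0.058·36) = 18900/989 ≈ 19.110
Retention S: 1000/CN − 10 with CN=19.110 → S = 8000/189 ≈ 42.328 in
Ia = 0.2·(8000/189) = 1600/189 in ≈ 8.466 in
Since P=11.130 > Ia=8.466: effective rainfall P−Ia = 50357/18900 in
Q: (50357/18900)² ÷ (850357/18900) = 2535827449/16071747300 in (≈ 0.158 in)

Q = 2535827449/16071747300 in ≈ 0.158 in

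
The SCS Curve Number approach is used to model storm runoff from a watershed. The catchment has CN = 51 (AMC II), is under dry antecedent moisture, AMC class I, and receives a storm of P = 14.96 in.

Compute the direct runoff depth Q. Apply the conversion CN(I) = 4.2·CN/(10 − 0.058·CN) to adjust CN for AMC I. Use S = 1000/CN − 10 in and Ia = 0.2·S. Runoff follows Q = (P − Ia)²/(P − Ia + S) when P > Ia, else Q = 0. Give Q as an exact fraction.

Q = 788918642/243312075 in ≈ 3.242 in

Adjust CN=51 to AMC I: 4.2·51/(10 − 0.058·51) → (1071/5) ÷ (3521/500) = 15300/503 ≈ 30.417
S = 1000/(15300/503) − 10 = 3500/153 in ≈ 22.876 in
Initial abstraction Ia = S/5 = (3500/153)/5 = 700/153 ≈ 4.575 in
P − Ia = 14.960 − 4.575 = 39722/3825 ≈ 10.385 in (> 0, runoff occurs)
Q: (39722/3825)² ÷ (127222/3825) = 788918642/243312075 in (≈ 3.242 in)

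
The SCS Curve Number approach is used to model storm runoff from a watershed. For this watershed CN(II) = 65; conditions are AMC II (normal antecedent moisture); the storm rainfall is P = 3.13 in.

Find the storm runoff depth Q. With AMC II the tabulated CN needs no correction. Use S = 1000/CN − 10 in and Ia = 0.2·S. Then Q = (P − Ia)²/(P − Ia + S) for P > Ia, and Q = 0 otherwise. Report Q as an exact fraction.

AMC II — tabulated CN = 65 applies directly.
Max retention: S = 1000/65 − 10 = 70/13 in (≈ 5.385 in)
Ia = 0.2S: 0.2·5.385 = 1.077 in (exactly 14/13)
Since P=3.130 > Ia=1.077: effective rainfall P−Ia = 2669/1300 in
Runoff Q = (P−Ia)²/(P−Ia+S) = (2.053)²/(2.053+5.385) = 7123561/12569700 ≈ 0.567 in

Q = 7123561/12569700 in ≈ 0.567 in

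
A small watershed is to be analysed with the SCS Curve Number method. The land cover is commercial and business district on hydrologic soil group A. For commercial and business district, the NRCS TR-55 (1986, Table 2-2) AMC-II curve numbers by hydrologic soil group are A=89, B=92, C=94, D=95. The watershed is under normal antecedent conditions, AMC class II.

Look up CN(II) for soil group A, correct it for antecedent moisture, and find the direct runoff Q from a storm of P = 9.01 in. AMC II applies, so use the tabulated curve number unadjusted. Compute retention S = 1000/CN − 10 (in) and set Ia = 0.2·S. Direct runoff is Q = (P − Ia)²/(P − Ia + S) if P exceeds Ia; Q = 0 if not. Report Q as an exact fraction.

NRCS table: commercial and business district, soil group A → CN(II) = 89
Average conditions: CN = 89 (no AMC adjustment).
Retention S: 1000/CN − 10 with CN=89.000 → S = 110/89 ≈ 1.236 in
Initial abstraction Ia = S/5 = (110/89)/5 = 22/89 ≈ 0.247 in
Excess rainfall: 9.010 − 0.247 = 8.763 in; P > Ia so Q > 0
Runoff Q = (P−Ia)²/(P−Ia+S) = (8.763)²/(8.763+1.236) = 6082284121/792002100 ≈ 7.680 in

Q = 6082284121/792002100 in ≈ 7.680 in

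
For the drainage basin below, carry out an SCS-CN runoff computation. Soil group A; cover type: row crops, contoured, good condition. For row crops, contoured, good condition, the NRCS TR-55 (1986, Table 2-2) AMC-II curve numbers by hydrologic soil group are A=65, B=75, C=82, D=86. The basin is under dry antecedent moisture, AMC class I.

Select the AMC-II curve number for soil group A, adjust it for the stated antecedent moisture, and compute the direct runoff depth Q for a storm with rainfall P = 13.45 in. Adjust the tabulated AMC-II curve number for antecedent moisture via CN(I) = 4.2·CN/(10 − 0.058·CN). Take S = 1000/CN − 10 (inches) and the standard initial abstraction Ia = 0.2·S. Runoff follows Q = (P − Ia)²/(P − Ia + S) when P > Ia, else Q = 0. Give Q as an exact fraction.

NRCS table: row crops, contoured, good condition, soil group A → CN(II) = 65
Adjust CN=65 to AMC I: 4.2·65/(10 − 0.058·65) → 273 ÷ (623/100) = 3900/89 ≈ 43.820
S = 1000/(3900/89) − 10 = 500/39 in ≈ 12.821 in
Ia = 0.2S: 0.2·12.821 = 2.564 in (exactly 100/39)
Since P=13.450 > Ia=2.564: effective rainfall P−Ia = 8491/780 in
Runoff Q = (P−Ia)²/(P−Ia+S) = (10.886)²/(10.886+12.821) = 72097081/14422980 ≈ 4.999 in

Q = 72097081/14422980 in ≈ 4.999 in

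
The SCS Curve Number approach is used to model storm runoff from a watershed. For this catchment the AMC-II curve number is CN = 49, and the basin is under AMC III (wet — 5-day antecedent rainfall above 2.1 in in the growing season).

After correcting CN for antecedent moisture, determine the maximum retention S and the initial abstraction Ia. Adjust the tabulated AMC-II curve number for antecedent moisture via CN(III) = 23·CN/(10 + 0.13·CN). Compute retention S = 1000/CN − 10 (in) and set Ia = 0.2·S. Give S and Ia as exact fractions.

Adjust CN=49 to AMC III: 23·49/(10 + 0.13·49) → 1127 ÷ (1637/100) = 112700/1637 ≈ 68.845
Max retention: S = 1000/(112700/1637) − 10 = 5100/1127 in (≈ 4.525 in)
Ia = 0.2·(5100/1127) = 1020/1127 in ≈ 0.905 in

S = 5100/1127 in ≈ 4.525 in; Ia = 1020/1127 in ≈ 0.905 in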